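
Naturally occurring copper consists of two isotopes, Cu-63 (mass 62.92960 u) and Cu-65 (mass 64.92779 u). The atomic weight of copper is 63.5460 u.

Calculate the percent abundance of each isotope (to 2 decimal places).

Cu-63: 69.15%, Cu-65: 30.85%

Let x be the fractional abundance of Cu-63; then Cu-65 has abundance 1 − x.
62.92960·x + 64.92779·(1 − x) = 63.5460
(62.92960 − 64.92779)·x = 63.5460 − 64.92779
x = -1.38179 / -1.99819 = 0.69152 → 69.15% Cu-63, 30.85% Cu-65.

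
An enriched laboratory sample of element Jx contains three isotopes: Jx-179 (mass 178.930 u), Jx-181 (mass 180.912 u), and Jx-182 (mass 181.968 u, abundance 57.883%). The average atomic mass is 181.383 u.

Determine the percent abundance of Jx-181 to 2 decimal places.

35.04%

Let x and y be the fractions of Jx-179 and Jx-181. Then x + y = 1 − 0.57883 = 0.42117 and 178.930x + 180.912y = 181.383 − 0.57883×181.968 = 76.05446256.
Substituting: 178.930x + 180.912(0.42117 − x) = 76.05446256
(178.930 − 180.912)x = -0.14024448  ⇒  x = 0.07076, y = 0.35041
Jx-179: 7.08%, Jx-181: 35.04%.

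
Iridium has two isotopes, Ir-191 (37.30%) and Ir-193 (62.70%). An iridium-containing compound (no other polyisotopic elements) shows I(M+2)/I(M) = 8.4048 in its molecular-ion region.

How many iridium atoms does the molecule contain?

With n Ir atoms, P(M+2)/P(M) = C(n,1)·p^(n−1)q / p^n = n·q/p = n · 0.6270/0.3730.
n = 8.4048 × 0.3730/0.6270 = 5.00 ≈ 5

5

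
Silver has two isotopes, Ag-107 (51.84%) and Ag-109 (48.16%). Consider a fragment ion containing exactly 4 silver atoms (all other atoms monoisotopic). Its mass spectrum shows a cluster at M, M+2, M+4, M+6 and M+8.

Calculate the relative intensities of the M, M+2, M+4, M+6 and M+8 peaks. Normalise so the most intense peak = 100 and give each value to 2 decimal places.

Expanding (0.5184 + 0.4816)^4:
P(M) = 0.5184^4 = 0.072220
P(M+2) = 4 × 0.5184^3 × 0.4816^1 = 0.268375
P(M+4) = 6 × 0.5184^2 × 0.4816^2 = 0.373985
P(M+6) = 4 × 0.5184^1 × 0.4816^3 = 0.231624
P(M+8) = 0.4816^4 = 0.053795
The M+4 peak is largest (0.373985); scaling to 100 gives 19.31 : 71.76 : 100.00 : 61.93 : 14.38.

19.31 : 71.76 : 100.00 : 61.93 : 14.38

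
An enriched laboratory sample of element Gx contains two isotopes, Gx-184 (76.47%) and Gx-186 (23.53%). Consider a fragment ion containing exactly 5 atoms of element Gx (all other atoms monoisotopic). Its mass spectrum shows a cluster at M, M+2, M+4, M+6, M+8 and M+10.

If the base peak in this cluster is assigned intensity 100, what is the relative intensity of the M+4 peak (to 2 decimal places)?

61.54

Term probabilities: M 0.2615, M+2 0.4023, M+4 0.2476, M+6 0.0762, M+8 0.0117, M+10 0.0007. Base peak = M+2.
P(M+2) = C(5,1) × 0.7647^4 × 0.2353^1 = 5 × 0.34195138 × 0.2353 = 0.402306 (base)
P(M+4) = C(5,2) × 0.7647^3 × 0.2353^2 = 10 × 0.44717063 × 0.05536609 = 0.247581
Relative intensity = 0.247581 / 0.402306 × 100 = 61.54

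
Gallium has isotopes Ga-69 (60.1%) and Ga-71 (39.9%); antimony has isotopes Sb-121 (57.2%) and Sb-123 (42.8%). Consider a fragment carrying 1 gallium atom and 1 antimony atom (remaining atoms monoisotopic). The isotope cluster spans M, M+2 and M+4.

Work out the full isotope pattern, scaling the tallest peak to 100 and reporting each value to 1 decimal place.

70.8 : 100.0 : 35.2

Gallium pattern (n=1): 0.6010 : 0.3990
Antimony pattern (n=1): 0.5720 : 0.4280
Convolve the two distributions (both contribute in 2-u steps):
  M: 0.6010×0.5720 = 0.343772
  M+2: 0.6010×0.4280 + 0.3990×0.5720 = 0.485456
  M+4: 0.3990×0.4280 = 0.170772
Scale to base peak (0.485456) = 100: 70.8 : 100.0 : 35.2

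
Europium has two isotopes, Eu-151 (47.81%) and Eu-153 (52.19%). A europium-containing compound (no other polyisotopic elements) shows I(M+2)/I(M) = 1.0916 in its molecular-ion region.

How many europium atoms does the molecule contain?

1

With n Eu atoms, P(M+2)/P(M) = C(n,1)·p^(n−1)q / p^n = n·q/p = n · 0.5219/0.4781.
n = 1.0916 × 0.4781/0.5219 = 1.00 ≈ 1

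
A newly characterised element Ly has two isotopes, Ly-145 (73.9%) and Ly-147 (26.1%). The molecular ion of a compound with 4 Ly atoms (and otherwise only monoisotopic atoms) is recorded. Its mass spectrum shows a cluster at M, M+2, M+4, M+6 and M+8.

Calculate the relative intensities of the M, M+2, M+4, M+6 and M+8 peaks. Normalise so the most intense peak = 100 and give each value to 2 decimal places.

The 4 Ly atoms are independent, so intensities follow the terms of (0.739 + 0.261)^4.
P(M) = 0.739^4 = 0.298248
P(M+2) = 4 × 0.739^3 × 0.261^1 = 0.421341
P(M+4) = 6 × 0.739^2 × 0.261^2 = 0.223214
P(M+6) = 4 × 0.739^1 × 0.261^3 = 0.052556
P(M+8) = 0.261^4 = 0.004640
The M+2 peak is largest (0.421341); scaling to 100 gives 70.79 : 100.00 : 52.98 : 12.47 : 1.10.

70.79 : 100.00 : 52.98 : 12.47 : 1.10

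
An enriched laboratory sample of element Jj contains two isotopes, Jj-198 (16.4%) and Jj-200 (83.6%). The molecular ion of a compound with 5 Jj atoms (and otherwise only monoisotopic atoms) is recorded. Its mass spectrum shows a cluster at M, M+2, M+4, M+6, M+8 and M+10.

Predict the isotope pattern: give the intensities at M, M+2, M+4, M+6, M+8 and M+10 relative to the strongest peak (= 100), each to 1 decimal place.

Each Jj atom is independently Jj-198 (p = 0.164) or Jj-200 (q = 0.836); the cluster is the binomial expansion (p + q)^5.
P(M) = 0.164^5 = 0.000119
P(M+2) = 5 × 0.164^4 × 0.836^1 = 0.003024
P(M+4) = 10 × 0.164^3 × 0.836^2 = 0.030828
P(M+6) = 10 × 0.164^2 × 0.836^3 = 0.157147
P(M+8) = 5 × 0.164^1 × 0.836^4 = 0.400534
P(M+10) = 0.836^5 = 0.408349
The M+10 peak is largest (0.408349); scaling to 100 gives 0.0 : 0.7 : 7.5 : 38.5 : 98.1 : 100.0.

0.0 : 0.7 : 7.5 : 38.5 : 98.1 : 100.0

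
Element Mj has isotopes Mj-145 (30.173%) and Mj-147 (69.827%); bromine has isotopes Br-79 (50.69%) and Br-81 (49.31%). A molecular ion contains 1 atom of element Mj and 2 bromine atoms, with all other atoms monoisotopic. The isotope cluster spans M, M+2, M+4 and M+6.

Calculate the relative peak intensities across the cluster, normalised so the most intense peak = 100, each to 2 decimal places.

Element Mj pattern (n=1): 0.30173 : 0.69827
Bromine pattern (n=2): 0.25694761 : 0.49990478 : 0.24314761
Convolve the two distributions (both contribute in 2-u steps):
  M: 0.30173×0.25694761 = 0.077529
  M+2: 0.30173×0.49990478 + 0.69827×0.25694761 = 0.330255
  M+4: 0.30173×0.24314761 + 0.69827×0.49990478 = 0.422433
  M+6: 0.69827×0.24314761 = 0.169783
Scale to base peak (0.422433) = 100: 18.35 : 78.18 : 100.00 : 40.19

18.35 : 78.18 : 100.00 : 40.19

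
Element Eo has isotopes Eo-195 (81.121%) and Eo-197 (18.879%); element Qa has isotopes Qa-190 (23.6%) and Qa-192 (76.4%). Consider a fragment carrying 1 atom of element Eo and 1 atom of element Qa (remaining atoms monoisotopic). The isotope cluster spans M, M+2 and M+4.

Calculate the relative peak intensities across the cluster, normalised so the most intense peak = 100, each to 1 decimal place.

Element Eo pattern (n=1): 0.81121 : 0.18879
Element Qa pattern (n=1): 0.2360 : 0.7640
Convolve the two distributions (both contribute in 2-u steps):
  M: 0.81121×0.2360 = 0.191446
  M+2: 0.81121×0.7640 + 0.18879×0.2360 = 0.664319
  M+4: 0.18879×0.7640 = 0.144236
Scale to base peak (0.664319) = 100: 28.8 : 100.0 : 21.7

28.8 : 100.0 : 21.7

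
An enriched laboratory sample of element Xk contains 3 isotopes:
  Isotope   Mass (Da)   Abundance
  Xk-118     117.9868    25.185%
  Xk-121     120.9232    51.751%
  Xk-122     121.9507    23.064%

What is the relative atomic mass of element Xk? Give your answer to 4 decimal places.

120.4207 Da

Weight each isotope mass by its fractional abundance: 0.25185 × 117.9868 + 0.51751 × 120.9232 + 0.23064 × 121.9507
= 29.71498 + 62.57897 + 28.12671 = 120.42066 Da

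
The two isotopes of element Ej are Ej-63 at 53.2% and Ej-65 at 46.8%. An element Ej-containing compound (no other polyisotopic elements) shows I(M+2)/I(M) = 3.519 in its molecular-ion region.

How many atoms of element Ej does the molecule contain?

4

For n independent Ej atoms, I(M+2)/I(M) = n · (abundance Ej-65) / (abundance Ej-63) = n · 0.468/0.532.
n = 3.519 × 0.532/0.468 = 4.00 ≈ 4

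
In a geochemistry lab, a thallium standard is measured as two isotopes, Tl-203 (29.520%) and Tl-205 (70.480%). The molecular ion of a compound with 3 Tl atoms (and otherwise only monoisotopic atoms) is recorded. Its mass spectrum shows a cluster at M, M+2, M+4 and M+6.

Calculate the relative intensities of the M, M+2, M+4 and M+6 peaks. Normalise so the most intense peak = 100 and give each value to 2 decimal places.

Each Tl atom is independently Tl-203 (p = 0.29520) or Tl-205 (q = 0.70480); the cluster is the binomial expansion (p + q)^3.
P(M) = 0.29520^3 = 0.025725
P(M+2) = 3 × 0.29520^2 × 0.70480^1 = 0.184255
P(M+4) = 3 × 0.29520^1 × 0.70480^2 = 0.439916
P(M+6) = 0.70480^3 = 0.350104
The M+4 peak is largest (0.439916); scaling to 100 gives 5.85 : 41.88 : 100.00 : 79.58.

5.85 : 41.88 : 100.00 : 79.58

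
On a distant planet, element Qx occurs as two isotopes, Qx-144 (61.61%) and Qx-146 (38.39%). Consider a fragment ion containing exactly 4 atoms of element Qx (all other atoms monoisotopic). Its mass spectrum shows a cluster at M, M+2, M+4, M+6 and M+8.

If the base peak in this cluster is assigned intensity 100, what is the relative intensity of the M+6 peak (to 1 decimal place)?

38.8

Binomial terms of (0.6161 + 0.3839)^4: M 0.1441, M+2 0.3591, M+4 0.3357, M+6 0.1394, M+8 0.0217 → M+2 is the base peak.
P(M+2) = C(4,1) × 0.6161^3 × 0.3839^1 = 4 × 0.23385875 × 0.3839 = 0.359113 (base)
P(M+6) = C(4,3) × 0.6161^1 × 0.3839^3 = 4 × 0.6161 × 0.05657888 = 0.139433
Relative intensity = 0.139433 / 0.359113 × 100 = 38.8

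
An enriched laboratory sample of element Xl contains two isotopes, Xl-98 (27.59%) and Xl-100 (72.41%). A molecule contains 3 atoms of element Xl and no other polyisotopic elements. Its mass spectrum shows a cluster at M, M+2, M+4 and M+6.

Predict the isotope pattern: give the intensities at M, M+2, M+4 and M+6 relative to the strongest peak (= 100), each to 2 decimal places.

The 3 Xl atoms are independent, so intensities follow the terms of (0.2759 + 0.7241)^3.
P(M) = 0.2759^3 = 0.021002
P(M+2) = 3 × 0.2759^2 × 0.7241^1 = 0.165357
P(M+4) = 3 × 0.2759^1 × 0.7241^2 = 0.433980
P(M+6) = 0.7241^3 = 0.379661
The M+4 peak is largest (0.433980); scaling to 100 gives 4.84 : 38.10 : 100.00 : 87.48.

4.84 : 38.10 : 100.00 : 87.48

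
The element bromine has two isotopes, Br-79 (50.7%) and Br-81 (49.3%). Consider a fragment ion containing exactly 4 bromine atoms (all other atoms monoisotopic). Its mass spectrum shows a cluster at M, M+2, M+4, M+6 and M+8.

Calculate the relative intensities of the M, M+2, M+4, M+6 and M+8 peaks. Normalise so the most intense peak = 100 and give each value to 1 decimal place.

17.6 : 68.6 : 100.0 : 64.8 : 15.8

Expanding (0.507 + 0.493)^4:
P(M) = 0.507^4 = 0.066074
P(M+2) = 4 × 0.507^3 × 0.493^1 = 0.256999
P(M+4) = 6 × 0.507^2 × 0.493^2 = 0.374853
P(M+6) = 4 × 0.507^1 × 0.493^3 = 0.243001
P(M+8) = 0.493^4 = 0.059073
The M+4 peak is largest (0.374853); scaling to 100 gives 17.6 : 68.6 : 100.0 : 64.8 : 15.8.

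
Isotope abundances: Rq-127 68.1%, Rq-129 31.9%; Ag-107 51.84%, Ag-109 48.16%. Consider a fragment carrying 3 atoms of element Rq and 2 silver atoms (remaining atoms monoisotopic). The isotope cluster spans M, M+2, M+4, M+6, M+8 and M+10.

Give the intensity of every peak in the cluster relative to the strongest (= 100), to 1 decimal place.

24.2 : 79.0 : 100.0 : 61.4 : 18.4 : 2.1

Element Rq pattern (n=3): 0.31582124 : 0.44381928 : 0.20789772 : 0.03246176
Silver pattern (n=2): 0.26873856 : 0.49932288 : 0.23193856
Convolve the two distributions (both contribute in 2-u steps):
  M: 0.31582124×0.26873856 = 0.084873
  M+2: 0.31582124×0.49932288 + 0.44381928×0.26873856 = 0.276968
  M+4: 0.31582124×0.23193856 + 0.44381928×0.49932288 + 0.20789772×0.26873856 = 0.350730
  M+6: 0.44381928×0.23193856 + 0.20789772×0.49932288 + 0.03246176×0.26873856 = 0.215471
  M+8: 0.20789772×0.23193856 + 0.03246176×0.49932288 = 0.064428
  M+10: 0.03246176×0.23193856 = 0.007529
Scale to base peak (0.350730) = 100: 24.2 : 79.0 : 100.0 : 61.4 : 18.4 : 2.1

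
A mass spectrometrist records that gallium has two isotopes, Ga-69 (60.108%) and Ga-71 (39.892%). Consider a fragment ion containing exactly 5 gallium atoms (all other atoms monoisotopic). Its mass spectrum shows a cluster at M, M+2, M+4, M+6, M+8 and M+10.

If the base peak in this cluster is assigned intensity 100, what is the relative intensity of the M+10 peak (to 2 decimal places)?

(0.60108 + 0.39892)^5 gives M 0.0785, M+2 0.2604, M+4 0.3456, M+6 0.2294, M+8 0.0761, M+10 0.0101; the largest is M+4.
P(M+4) = C(5,2) × 0.60108^3 × 0.39892^2 = 10 × 0.2171685 × 0.15913717 = 0.345596 (base)
P(M+10) = C(5,5) × 0.60108^0 × 0.39892^5 = 1 × 1.0000 × 0.0101025 = 0.010103
Relative intensity = 0.010103 / 0.345596 × 100 = 2.92

2.92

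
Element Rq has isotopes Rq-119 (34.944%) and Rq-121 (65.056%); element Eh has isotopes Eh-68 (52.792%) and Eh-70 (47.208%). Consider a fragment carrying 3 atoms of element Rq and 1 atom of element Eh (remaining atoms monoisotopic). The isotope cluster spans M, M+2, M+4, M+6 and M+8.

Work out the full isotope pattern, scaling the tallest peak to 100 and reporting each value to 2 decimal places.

6.35 : 41.14 : 97.72 : 100.00 : 36.63

Element Rq pattern (n=3): 0.04266953 : 0.23831635 : 0.44367871 : 0.27533541
Element Eh pattern (n=1): 0.52792 : 0.47208
Convolve the two distributions (both contribute in 2-u steps):
  M: 0.04266953×0.52792 = 0.022526
  M+2: 0.04266953×0.47208 + 0.23831635×0.52792 = 0.145955
  M+4: 0.23831635×0.47208 + 0.44367871×0.52792 = 0.346731
  M+6: 0.44367871×0.47208 + 0.27533541×0.52792 = 0.354807
  M+8: 0.27533541×0.47208 = 0.129980
Scale to base peak (0.354807) = 100: 6.35 : 41.14 : 97.72 : 100.00 : 36.63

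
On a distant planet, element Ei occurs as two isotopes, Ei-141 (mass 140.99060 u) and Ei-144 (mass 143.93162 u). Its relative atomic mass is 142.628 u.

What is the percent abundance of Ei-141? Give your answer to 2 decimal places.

Writing the weighted mean with unknown fraction x of Ei-141:
140.99060·x + 143.93162·(1 − x) = 142.628
(140.99060 − 143.93162)·x = 142.628 − 143.93162
x = -1.30362 / -2.94102 = 0.44325 → 44.33% Ei-141, 55.67% Ei-144.

44.33%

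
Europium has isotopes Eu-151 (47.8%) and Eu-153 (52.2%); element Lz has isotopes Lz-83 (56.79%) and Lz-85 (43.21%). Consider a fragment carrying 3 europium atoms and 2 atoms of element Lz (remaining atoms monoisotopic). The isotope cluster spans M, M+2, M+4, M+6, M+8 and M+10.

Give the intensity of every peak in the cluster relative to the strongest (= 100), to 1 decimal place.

10.9 : 52.5 : 100.0 : 94.5 : 44.3 : 8.2

Europium pattern (n=3): 0.10921535 : 0.35780594 : 0.39074206 : 0.14223665
Element Lz pattern (n=2): 0.32251041 : 0.49077918 : 0.18671041
Convolve the two distributions (both contribute in 2-u steps):
  M: 0.10921535×0.32251041 = 0.035223
  M+2: 0.10921535×0.49077918 + 0.35780594×0.32251041 = 0.168997
  M+4: 0.10921535×0.18671041 + 0.35780594×0.49077918 + 0.39074206×0.32251041 = 0.322014
  M+6: 0.35780594×0.18671041 + 0.39074206×0.49077918 + 0.14223665×0.32251041 = 0.304447
  M+8: 0.39074206×0.18671041 + 0.14223665×0.49077918 = 0.142762
  M+10: 0.14223665×0.18671041 = 0.026557
Scale to base peak (0.322014) = 100: 10.9 : 52.5 : 100.0 : 94.5 : 44.3 : 8.2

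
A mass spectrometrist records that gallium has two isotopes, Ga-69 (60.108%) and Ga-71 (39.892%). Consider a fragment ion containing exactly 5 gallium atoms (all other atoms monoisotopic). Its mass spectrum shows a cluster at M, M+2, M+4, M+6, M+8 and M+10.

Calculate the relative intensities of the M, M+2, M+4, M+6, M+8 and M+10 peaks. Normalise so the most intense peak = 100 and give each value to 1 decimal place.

Each Ga atom is independently Ga-69 (p = 0.60108) or Ga-71 (q = 0.39892); the cluster is the binomial expansion (p + q)^5.
P(M) = 0.60108^5 = 0.078462
P(M+2) = 5 × 0.60108^4 × 0.39892^1 = 0.260366
P(M+4) = 10 × 0.60108^3 × 0.39892^2 = 0.345596
P(M+6) = 10 × 0.60108^2 × 0.39892^3 = 0.229362
P(M+8) = 5 × 0.60108^1 × 0.39892^4 = 0.076111
P(M+10) = 0.39892^5 = 0.010103
The M+4 peak is largest (0.345596); scaling to 100 gives 22.7 : 75.3 : 100.0 : 66.4 : 22.0 : 2.9.

22.7 : 75.3 : 100.0 : 66.4 : 22.0 : 2.9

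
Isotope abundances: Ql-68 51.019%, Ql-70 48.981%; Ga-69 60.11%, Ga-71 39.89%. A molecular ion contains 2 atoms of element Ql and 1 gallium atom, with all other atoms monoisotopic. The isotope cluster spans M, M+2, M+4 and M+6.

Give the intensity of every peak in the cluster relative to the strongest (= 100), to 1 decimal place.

Element Ql pattern (n=2): 0.26029384 : 0.49979233 : 0.23991384
Gallium pattern (n=1): 0.6011 : 0.3989
Convolve the two distributions (both contribute in 2-u steps):
  M: 0.26029384×0.6011 = 0.156463
  M+2: 0.26029384×0.3989 + 0.49979233×0.6011 = 0.404256
  M+4: 0.49979233×0.3989 + 0.23991384×0.6011 = 0.343579
  M+6: 0.23991384×0.3989 = 0.095702
Scale to base peak (0.404256) = 100: 38.7 : 100.0 : 85.0 : 23.7

38.7 : 100.0 : 85.0 : 23.7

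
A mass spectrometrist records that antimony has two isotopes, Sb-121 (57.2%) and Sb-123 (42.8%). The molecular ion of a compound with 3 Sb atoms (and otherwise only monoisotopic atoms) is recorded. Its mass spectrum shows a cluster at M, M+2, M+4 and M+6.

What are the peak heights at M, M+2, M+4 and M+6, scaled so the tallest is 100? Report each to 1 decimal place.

Expanding (0.572 + 0.428)^3:
P(M) = 0.572^3 = 0.187149
P(M+2) = 3 × 0.572^2 × 0.428^1 = 0.420104
P(M+4) = 3 × 0.572^1 × 0.428^2 = 0.314344
P(M+6) = 0.428^3 = 0.078403
The M+2 peak is largest (0.420104); scaling to 100 gives 44.5 : 100.0 : 74.8 : 18.7.

44.5 : 100.0 : 74.8 : 18.7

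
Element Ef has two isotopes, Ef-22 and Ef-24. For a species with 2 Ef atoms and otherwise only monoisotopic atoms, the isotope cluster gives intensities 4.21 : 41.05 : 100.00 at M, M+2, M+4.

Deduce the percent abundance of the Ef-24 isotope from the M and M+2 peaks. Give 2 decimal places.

Write p for the Ef-22 fraction. I(M+2)/I(M) = [C(2,1)·p^1·(1−p)] / p^2 = 2·(1−p)/p = 41.05/4.21 = 9.7506
(1−p)/p = 9.7506/2 = 4.8753  ⇒  p = 1/(1 + 4.8753) = 0.1702
Ef-22: 17.02%, Ef-24: 82.98%.

82.98%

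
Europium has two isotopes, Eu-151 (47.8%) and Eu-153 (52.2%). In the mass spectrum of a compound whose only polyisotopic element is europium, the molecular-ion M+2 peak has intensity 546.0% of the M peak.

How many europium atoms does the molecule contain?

The M+2/M ratio from n Eu atoms is n · q/p = n · 0.522/0.478.
n = 5.460 × 0.478/0.522 = 5.00 ≈ 5

5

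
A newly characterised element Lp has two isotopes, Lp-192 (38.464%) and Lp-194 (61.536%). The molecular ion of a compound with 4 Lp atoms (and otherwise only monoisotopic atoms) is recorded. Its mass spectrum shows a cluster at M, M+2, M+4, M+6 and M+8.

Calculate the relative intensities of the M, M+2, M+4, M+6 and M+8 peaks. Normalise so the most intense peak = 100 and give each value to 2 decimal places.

The 4 Lp atoms are independent, so intensities follow the terms of (0.38464 + 0.61536)^4.
P(M) = 0.38464^4 = 0.021889
P(M+2) = 4 × 0.38464^3 × 0.61536^1 = 0.140072
P(M+4) = 6 × 0.38464^2 × 0.61536^2 = 0.336139
P(M+6) = 4 × 0.38464^1 × 0.61536^3 = 0.358511
P(M+8) = 0.61536^4 = 0.143389
The M+6 peak is largest (0.358511); scaling to 100 gives 6.11 : 39.07 : 93.76 : 100.00 : 40.00.

6.11 : 39.07 : 93.76 : 100.00 : 40.00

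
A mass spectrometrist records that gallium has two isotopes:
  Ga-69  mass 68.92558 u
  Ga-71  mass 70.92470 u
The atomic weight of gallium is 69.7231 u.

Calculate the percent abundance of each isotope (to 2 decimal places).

Ga-69: 60.11%, Ga-71: 39.89%

With x = fraction of Ga-69 (so Ga-71 is 1 − x):
68.92558·x + 70.92470·(1 − x) = 69.7231
(68.92558 − 70.92470)·x = 69.7231 − 70.92470
x = -1.20160 / -1.99912 = 0.60106 → 60.11% Ga-69, 39.89% Ga-71.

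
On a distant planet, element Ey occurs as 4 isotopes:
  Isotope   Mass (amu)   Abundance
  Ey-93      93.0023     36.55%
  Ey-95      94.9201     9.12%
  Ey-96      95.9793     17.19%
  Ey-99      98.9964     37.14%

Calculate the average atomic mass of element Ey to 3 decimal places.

95.915 amu

Average mass = Σ (abundance × isotope mass) = 0.3655 × 93.0023 + 0.0912 × 94.9201 + 0.1719 × 95.9793 + 0.3714 × 98.9964
= 33.99234 + 8.65671 + 16.49884 + 36.76726 = 95.91515 amu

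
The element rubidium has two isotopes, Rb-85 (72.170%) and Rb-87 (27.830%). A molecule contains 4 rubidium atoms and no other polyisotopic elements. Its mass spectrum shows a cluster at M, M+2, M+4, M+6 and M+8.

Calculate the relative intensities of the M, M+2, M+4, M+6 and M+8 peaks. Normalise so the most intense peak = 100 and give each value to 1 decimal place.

64.8 : 100.0 : 57.8 : 14.9 : 1.4

Each Rb atom is independently Rb-85 (p = 0.72170) or Rb-87 (q = 0.27830); the cluster is the binomial expansion (p + q)^4.
P(M) = 0.72170^4 = 0.271286
P(M+2) = 4 × 0.72170^3 × 0.27830^1 = 0.418450
P(M+4) = 6 × 0.72170^2 × 0.27830^2 = 0.242042
P(M+6) = 4 × 0.72170^1 × 0.27830^3 = 0.062224
P(M+8) = 0.27830^4 = 0.005999
The M+2 peak is largest (0.418450); scaling to 100 gives 64.8 : 100.0 : 57.8 : 14.9 : 1.4.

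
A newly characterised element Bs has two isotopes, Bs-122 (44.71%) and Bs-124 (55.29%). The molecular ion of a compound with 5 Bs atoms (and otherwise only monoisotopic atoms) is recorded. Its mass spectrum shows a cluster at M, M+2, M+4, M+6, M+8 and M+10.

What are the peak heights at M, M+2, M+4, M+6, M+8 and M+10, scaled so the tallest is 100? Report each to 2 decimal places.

Expanding (0.4471 + 0.5529)^5:
P(M) = 0.4471^5 = 0.017866
P(M+2) = 5 × 0.4471^4 × 0.5529^1 = 0.110468
P(M+4) = 10 × 0.4471^3 × 0.5529^2 = 0.273217
P(M+6) = 10 × 0.4471^2 × 0.5529^3 = 0.337870
P(M+8) = 5 × 0.4471^1 × 0.5529^4 = 0.208911
P(M+10) = 0.5529^5 = 0.051669
The M+6 peak is largest (0.337870); scaling to 100 gives 5.29 : 32.70 : 80.86 : 100.00 : 61.83 : 15.29.

5.29 : 32.70 : 80.86 : 100.00 : 61.83 : 15.29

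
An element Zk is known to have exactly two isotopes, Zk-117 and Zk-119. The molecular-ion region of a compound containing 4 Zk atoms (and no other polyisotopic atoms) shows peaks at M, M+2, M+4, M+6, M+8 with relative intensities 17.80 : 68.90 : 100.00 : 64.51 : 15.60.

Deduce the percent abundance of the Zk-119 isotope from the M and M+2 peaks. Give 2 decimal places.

Let p = fractional abundance of Zk-117. I(M+2)/I(M) = [C(4,1)·p^3·(1−p)] / p^4 = 4·(1−p)/p = 68.90/17.80 = 3.8708
(1−p)/p = 3.8708/4 = 0.9677  ⇒  p = 1/(1 + 0.9677) = 0.5082
Zk-117: 50.82%, Zk-119: 49.18%.

49.18%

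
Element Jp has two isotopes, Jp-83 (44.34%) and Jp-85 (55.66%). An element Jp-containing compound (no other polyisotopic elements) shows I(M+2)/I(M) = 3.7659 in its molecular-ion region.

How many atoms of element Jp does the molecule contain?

3

With n Jp atoms, P(M+2)/P(M) = C(n,1)·p^(n−1)q / p^n = n·q/p = n · 0.5566/0.4434.
n = 3.7659 × 0.4434/0.5566 = 3.00 ≈ 3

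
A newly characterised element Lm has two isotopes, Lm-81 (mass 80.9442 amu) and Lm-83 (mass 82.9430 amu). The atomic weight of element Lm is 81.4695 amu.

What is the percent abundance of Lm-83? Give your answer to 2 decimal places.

26.28%

Writing the weighted mean with unknown fraction x of Lm-81:
80.9442·x + 82.9430·(1 − x) = 81.4695
(80.9442 − 82.9430)·x = 81.4695 − 82.9430
x = -1.4735 / -1.9988 = 0.73719 → 73.72% Lm-81, 26.28% Lm-83.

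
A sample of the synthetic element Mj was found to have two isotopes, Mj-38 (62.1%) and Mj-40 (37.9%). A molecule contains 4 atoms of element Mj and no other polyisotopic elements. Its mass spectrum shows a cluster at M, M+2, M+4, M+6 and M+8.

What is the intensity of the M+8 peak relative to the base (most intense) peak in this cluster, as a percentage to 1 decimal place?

5.7%

Binomial terms of (0.621 + 0.379)^4: M 0.1487, M+2 0.3631, M+4 0.3324, M+6 0.1352, M+8 0.0206 → M+2 is the base peak.
P(M+2) = C(4,1) × 0.621^3 × 0.379^1 = 4 × 0.23948306 × 0.3790 = 0.363056 (base)
P(M+8) = C(4,4) × 0.621^0 × 0.379^4 = 1 × 1.0000 × 0.02063274 = 0.020633
Relative intensity = 0.020633 / 0.363056 × 100 = 5.7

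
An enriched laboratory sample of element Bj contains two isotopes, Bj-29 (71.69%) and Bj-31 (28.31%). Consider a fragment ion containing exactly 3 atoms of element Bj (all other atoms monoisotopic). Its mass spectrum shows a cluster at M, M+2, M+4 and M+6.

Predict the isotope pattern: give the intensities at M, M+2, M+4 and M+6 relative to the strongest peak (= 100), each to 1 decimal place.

84.4 : 100.0 : 39.5 : 5.2

The 3 Bj atoms are independent, so intensities follow the terms of (0.7169 + 0.2831)^3.
P(M) = 0.7169^3 = 0.368448
P(M+2) = 3 × 0.7169^2 × 0.2831^1 = 0.436494
P(M+4) = 3 × 0.7169^1 × 0.2831^2 = 0.172369
P(M+6) = 0.2831^3 = 0.022689
The M+2 peak is largest (0.436494); scaling to 100 gives 84.4 : 100.0 : 39.5 : 5.2.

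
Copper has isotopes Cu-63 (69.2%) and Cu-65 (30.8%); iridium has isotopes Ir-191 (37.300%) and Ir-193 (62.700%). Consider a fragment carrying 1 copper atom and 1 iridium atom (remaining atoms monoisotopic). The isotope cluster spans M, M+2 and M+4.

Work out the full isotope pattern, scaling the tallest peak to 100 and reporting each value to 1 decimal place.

47.0 : 100.0 : 35.2

Copper pattern (n=1): 0.6920 : 0.3080
Iridium pattern (n=1): 0.3730 : 0.6270
Convolve the two distributions (both contribute in 2-u steps):
  M: 0.6920×0.3730 = 0.258116
  M+2: 0.6920×0.6270 + 0.3080×0.3730 = 0.548768
  M+4: 0.3080×0.6270 = 0.193116
Scale to base peak (0.548768) = 100: 47.0 : 100.0 : 35.2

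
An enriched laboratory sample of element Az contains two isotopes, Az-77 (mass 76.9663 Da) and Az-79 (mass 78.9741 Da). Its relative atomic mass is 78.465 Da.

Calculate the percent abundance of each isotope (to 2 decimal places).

Let x be the fractional abundance of Az-77; then Az-79 has abundance 1 − x.
76.9663·x + 78.9741·(1 − x) = 78.465
(76.9663 − 78.9741)·x = 78.465 − 78.9741
x = -0.5091 / -2.0078 = 0.25356 → 25.36% Az-77, 74.64% Az-79.

Az-77: 25.36%, Az-79: 74.64%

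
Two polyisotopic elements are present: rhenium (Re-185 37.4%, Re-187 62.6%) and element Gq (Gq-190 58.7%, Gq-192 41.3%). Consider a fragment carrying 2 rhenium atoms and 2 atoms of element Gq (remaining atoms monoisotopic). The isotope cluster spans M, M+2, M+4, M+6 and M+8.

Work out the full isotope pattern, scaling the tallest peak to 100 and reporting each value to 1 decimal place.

Rhenium pattern (n=2): 0.139876 : 0.468248 : 0.391876
Element Gq pattern (n=2): 0.344569 : 0.484862 : 0.170569
Convolve the two distributions (both contribute in 2-u steps):
  M: 0.139876×0.344569 = 0.048197
  M+2: 0.139876×0.484862 + 0.468248×0.344569 = 0.229164
  M+4: 0.139876×0.170569 + 0.468248×0.484862 + 0.391876×0.344569 = 0.385922
  M+6: 0.468248×0.170569 + 0.391876×0.484862 = 0.269874
  M+8: 0.391876×0.170569 = 0.066842
Scale to base peak (0.385922) = 100: 12.5 : 59.4 : 100.0 : 69.9 : 17.3

12.5 : 59.4 : 100.0 : 69.9 : 17.3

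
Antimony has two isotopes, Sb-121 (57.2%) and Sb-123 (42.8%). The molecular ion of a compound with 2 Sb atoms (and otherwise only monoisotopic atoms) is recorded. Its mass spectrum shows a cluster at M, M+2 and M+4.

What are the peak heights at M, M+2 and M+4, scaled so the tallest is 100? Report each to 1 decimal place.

66.8 : 100.0 : 37.4

The 2 Sb atoms are independent, so intensities follow the terms of (0.572 + 0.428)^2.
P(M) = 0.572^2 = 0.327184
P(M+2) = 2 × 0.572^1 × 0.428^1 = 0.489632
P(M+4) = 0.428^2 = 0.183184
The M+2 peak is largest (0.489632); scaling to 100 gives 66.8 : 100.0 : 37.4.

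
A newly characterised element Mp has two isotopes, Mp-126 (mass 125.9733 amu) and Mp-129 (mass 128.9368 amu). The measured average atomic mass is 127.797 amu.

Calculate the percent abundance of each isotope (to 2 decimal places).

Writing the weighted mean with unknown fraction x of Mp-126:
125.9733·x + 128.9368·(1 − x) = 127.797
(125.9733 − 128.9368)·x = 127.797 − 128.9368
x = -1.1398 / -2.9635 = 0.38461 → 38.46% Mp-126, 61.54% Mp-129.

Mp-126: 38.46%, Mp-129: 61.54%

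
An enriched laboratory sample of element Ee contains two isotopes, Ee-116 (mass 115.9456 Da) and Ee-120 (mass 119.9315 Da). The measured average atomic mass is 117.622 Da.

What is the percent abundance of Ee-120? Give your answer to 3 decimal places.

With x = fraction of Ee-116 (so Ee-120 is 1 − x):
115.9456·x + 119.9315·(1 − x) = 117.622
(115.9456 − 119.9315)·x = 117.622 − 119.9315
x = -2.3095 / -3.9859 = 0.57942 → 57.942% Ee-116, 42.058% Ee-120.

42.058%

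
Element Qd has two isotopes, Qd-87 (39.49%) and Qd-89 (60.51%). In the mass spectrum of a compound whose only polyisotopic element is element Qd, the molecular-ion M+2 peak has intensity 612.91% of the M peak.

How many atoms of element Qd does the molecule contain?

The M+2/M ratio from n Qd atoms is n · q/p = n · 0.6051/0.3949.
n = 6.1291 × 0.3949/0.6051 = 4.00 ≈ 4

4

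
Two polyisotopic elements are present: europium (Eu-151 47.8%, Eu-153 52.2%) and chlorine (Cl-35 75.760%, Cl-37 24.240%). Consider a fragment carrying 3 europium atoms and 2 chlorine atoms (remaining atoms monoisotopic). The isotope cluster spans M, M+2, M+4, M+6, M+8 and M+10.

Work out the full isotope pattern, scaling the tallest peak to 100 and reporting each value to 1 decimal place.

Europium pattern (n=3): 0.10921535 : 0.35780594 : 0.39074206 : 0.14223665
Chlorine pattern (n=2): 0.57395776 : 0.36728448 : 0.05875776
Convolve the two distributions (both contribute in 2-u steps):
  M: 0.10921535×0.57395776 = 0.062685
  M+2: 0.10921535×0.36728448 + 0.35780594×0.57395776 = 0.245479
  M+4: 0.10921535×0.05875776 + 0.35780594×0.36728448 + 0.39074206×0.57395776 = 0.362103
  M+6: 0.35780594×0.05875776 + 0.39074206×0.36728448 + 0.14223665×0.57395776 = 0.246175
  M+8: 0.39074206×0.05875776 + 0.14223665×0.36728448 = 0.075200
  M+10: 0.14223665×0.05875776 = 0.008358
Scale to base peak (0.362103) = 100: 17.3 : 67.8 : 100.0 : 68.0 : 20.8 : 2.3

17.3 : 67.8 : 100.0 : 68.0 : 20.8 : 2.3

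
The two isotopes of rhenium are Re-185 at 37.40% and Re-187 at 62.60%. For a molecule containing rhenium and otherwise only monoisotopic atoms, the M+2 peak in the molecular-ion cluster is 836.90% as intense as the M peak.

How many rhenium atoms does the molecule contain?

5

The M+2/M ratio from n Re atoms is n · q/p = n · 0.6260/0.3740.
n = 8.3690 × 0.3740/0.6260 = 5.00 ≈ 5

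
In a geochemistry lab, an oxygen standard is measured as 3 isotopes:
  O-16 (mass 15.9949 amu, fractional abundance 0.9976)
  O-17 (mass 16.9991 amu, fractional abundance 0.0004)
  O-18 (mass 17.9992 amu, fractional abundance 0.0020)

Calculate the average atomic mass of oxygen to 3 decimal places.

15.999 amu

Average mass = Σ (abundance × isotope mass) = 0.9976 × 15.9949 + 0.0004 × 16.9991 + 0.0020 × 17.9992
= 15.95651 + 0.00680 + 0.03600 = 15.99931 amu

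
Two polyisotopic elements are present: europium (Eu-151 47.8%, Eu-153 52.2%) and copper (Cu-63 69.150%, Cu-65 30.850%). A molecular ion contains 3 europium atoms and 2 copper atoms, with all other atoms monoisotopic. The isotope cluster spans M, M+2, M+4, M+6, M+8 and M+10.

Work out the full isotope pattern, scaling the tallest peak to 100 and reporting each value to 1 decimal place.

14.9 : 62.2 : 100.0 : 76.8 : 28.0 : 3.9

Europium pattern (n=3): 0.10921535 : 0.35780594 : 0.39074206 : 0.14223665
Copper pattern (n=2): 0.47817225 : 0.4266555 : 0.09517225
Convolve the two distributions (both contribute in 2-u steps):
  M: 0.10921535×0.47817225 = 0.052224
  M+2: 0.10921535×0.4266555 + 0.35780594×0.47817225 = 0.217690
  M+4: 0.10921535×0.09517225 + 0.35780594×0.4266555 + 0.39074206×0.47817225 = 0.349896
  M+6: 0.35780594×0.09517225 + 0.39074206×0.4266555 + 0.14223665×0.47817225 = 0.268779
  M+8: 0.39074206×0.09517225 + 0.14223665×0.4266555 = 0.097874
  M+10: 0.14223665×0.09517225 = 0.013537
Scale to base peak (0.349896) = 100: 14.9 : 62.2 : 100.0 : 76.8 : 28.0 : 3.9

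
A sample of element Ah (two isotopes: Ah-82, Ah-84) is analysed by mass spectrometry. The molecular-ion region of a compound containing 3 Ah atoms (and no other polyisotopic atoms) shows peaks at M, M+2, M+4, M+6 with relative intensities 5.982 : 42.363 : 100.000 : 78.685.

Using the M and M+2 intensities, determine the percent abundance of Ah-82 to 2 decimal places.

Let p = fractional abundance of Ah-82. I(M+2)/I(M) = [C(3,1)·p^2·(1−p)] / p^3 = 3·(1−p)/p = 42.363/5.982 = 7.0817
(1−p)/p = 7.0817/3 = 2.3606  ⇒  p = 1/(1 + 2.3606) = 0.2976
Ah-82: 29.76%, Ah-84: 70.24%.

29.76%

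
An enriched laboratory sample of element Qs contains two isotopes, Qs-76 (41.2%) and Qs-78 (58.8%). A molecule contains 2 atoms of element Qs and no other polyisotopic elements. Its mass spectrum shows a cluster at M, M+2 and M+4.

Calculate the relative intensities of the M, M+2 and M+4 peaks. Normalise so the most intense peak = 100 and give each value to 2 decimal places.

35.03 : 100.00 : 71.36

Expanding (0.412 + 0.588)^2:
P(M) = 0.412^2 = 0.169744
P(M+2) = 2 × 0.412^1 × 0.588^1 = 0.484512
P(M+4) = 0.588^2 = 0.345744
The M+2 peak is largest (0.484512); scaling to 100 gives 35.03 : 100.00 : 71.36.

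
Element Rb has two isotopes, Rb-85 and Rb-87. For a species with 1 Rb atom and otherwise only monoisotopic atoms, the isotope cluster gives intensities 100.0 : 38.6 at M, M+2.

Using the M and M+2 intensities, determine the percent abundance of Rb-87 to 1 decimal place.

27.8%

Write p for the Rb-85 fraction. I(M+2)/I(M) = [C(1,1)·p^0·(1−p)] / p^1 = 1·(1−p)/p = 38.6/100.0 = 0.3860
(1−p)/p = 0.3860/1 = 0.3860  ⇒  p = 1/(1 + 0.3860) = 0.7215
Rb-85: 72.2%, Rb-87: 27.8%.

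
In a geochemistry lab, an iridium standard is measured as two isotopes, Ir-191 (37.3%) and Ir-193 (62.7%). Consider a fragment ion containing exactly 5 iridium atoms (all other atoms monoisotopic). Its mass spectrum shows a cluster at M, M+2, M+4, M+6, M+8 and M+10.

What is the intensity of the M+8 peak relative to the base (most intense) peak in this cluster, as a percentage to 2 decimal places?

84.05%

Binomial terms of (0.373 + 0.627)^5: M 0.0072, M+2 0.0607, M+4 0.2040, M+6 0.3429, M+8 0.2882, M+10 0.0969 → M+6 is the base peak.
P(M+6) = C(5,3) × 0.373^2 × 0.627^3 = 10 × 0.139129 × 0.24649188 = 0.342942 (base)
P(M+8) = C(5,4) × 0.373^1 × 0.627^4 = 5 × 0.3730 × 0.15455041 = 0.288237
Relative intensity = 0.288237 / 0.342942 × 100 = 84.05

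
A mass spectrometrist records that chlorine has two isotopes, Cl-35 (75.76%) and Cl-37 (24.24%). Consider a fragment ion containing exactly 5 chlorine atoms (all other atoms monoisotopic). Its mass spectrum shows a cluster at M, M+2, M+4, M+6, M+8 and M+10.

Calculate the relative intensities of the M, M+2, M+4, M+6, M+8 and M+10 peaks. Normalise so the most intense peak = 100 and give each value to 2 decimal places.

The 5 Cl atoms are independent, so intensities follow the terms of (0.7576 + 0.2424)^5.
P(M) = 0.7576^5 = 0.249574
P(M+2) = 5 × 0.7576^4 × 0.2424^1 = 0.399266
P(M+4) = 10 × 0.7576^3 × 0.2424^2 = 0.255497
P(M+6) = 10 × 0.7576^2 × 0.2424^3 = 0.081748
P(M+8) = 5 × 0.7576^1 × 0.2424^4 = 0.013078
P(M+10) = 0.2424^5 = 0.000837
The M+2 peak is largest (0.399266); scaling to 100 gives 62.51 : 100.00 : 63.99 : 20.47 : 3.28 : 0.21.

62.51 : 100.00 : 63.99 : 20.47 : 3.28 : 0.21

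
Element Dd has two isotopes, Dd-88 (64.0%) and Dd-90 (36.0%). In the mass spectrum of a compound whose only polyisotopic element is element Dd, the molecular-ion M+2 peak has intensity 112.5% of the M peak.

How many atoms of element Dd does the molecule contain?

2

For n independent Dd atoms, I(M+2)/I(M) = n · (abundance Dd-90) / (abundance Dd-88) = n · 0.360/0.640.
n = 1.125 × 0.640/0.360 = 2.00 ≈ 2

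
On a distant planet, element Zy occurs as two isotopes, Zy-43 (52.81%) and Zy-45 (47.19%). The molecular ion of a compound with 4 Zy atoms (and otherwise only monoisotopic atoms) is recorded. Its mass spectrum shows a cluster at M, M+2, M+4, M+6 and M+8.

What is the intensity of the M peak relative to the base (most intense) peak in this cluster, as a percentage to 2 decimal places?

(0.5281 + 0.4719)^4 gives M 0.0778, M+2 0.2780, M+4 0.3726, M+6 0.2220, M+8 0.0496; the largest is M+4.
P(M+4) = C(4,2) × 0.5281^2 × 0.4719^2 = 6 × 0.27888961 × 0.22268961 = 0.372635 (base)
P(M) = C(4,0) × 0.5281^4 × 0.4719^0 = 1 × 0.07777941 × 1.0000 = 0.077779
Relative intensity = 0.077779 / 0.372635 × 100 = 20.87

20.87%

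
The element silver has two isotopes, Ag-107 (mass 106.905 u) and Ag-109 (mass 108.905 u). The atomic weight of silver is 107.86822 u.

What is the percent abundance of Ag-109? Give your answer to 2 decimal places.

With x = fraction of Ag-107 (so Ag-109 is 1 − x):
106.905·x + 108.905·(1 − x) = 107.86822
(106.905 − 108.905)·x = 107.86822 − 108.905
x = -1.03678 / -2.000 = 0.51839 → 51.84% Ag-107, 48.16% Ag-109.

48.16%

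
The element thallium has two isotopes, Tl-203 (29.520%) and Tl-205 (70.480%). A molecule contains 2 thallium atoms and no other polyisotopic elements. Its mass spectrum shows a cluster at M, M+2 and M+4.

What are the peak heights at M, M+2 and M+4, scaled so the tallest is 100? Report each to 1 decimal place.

17.5 : 83.8 : 100.0

Each Tl atom is independently Tl-203 (p = 0.29520) or Tl-205 (q = 0.70480); the cluster is the binomial expansion (p + q)^2.
P(M) = 0.29520^2 = 0.087143
P(M+2) = 2 × 0.29520^1 × 0.70480^1 = 0.416114
P(M+4) = 0.70480^2 = 0.496743
The M+4 peak is largest (0.496743); scaling to 100 gives 17.5 : 83.8 : 100.0.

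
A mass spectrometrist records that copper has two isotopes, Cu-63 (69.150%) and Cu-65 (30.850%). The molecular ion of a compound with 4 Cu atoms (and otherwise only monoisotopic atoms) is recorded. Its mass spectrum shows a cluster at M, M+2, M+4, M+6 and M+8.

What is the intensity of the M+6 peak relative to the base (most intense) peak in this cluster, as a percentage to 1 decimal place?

19.9%

Binomial terms of (0.69150 + 0.30850)^4: M 0.2286, M+2 0.4080, M+4 0.2731, M+6 0.0812, M+8 0.0091 → M+2 is the base peak.
P(M+2) = C(4,1) × 0.69150^3 × 0.30850^1 = 4 × 0.33065611 × 0.3085 = 0.408030 (base)
P(M+6) = C(4,3) × 0.69150^1 × 0.30850^3 = 4 × 0.6915 × 0.02936064 = 0.081212
Relative intensity = 0.081212 / 0.408030 × 100 = 19.9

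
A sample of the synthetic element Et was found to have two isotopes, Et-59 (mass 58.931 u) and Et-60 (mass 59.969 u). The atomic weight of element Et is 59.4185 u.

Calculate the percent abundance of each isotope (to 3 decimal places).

Et-59: 53.035%, Et-60: 46.965%

Writing the weighted mean with unknown fraction x of Et-59:
58.931·x + 59.969·(1 − x) = 59.4185
(58.931 − 59.969)·x = 59.4185 − 59.969
x = -0.5505 / -1.038 = 0.53035 → 53.035% Et-59, 46.965% Et-60.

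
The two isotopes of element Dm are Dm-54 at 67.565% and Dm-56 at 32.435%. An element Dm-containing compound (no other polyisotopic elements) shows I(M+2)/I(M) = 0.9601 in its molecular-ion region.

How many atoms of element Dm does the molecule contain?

The M+2/M ratio from n Dm atoms is n · q/p = n · 0.32435/0.67565.
n = 0.9601 × 0.67565/0.32435 = 2.00 ≈ 2

2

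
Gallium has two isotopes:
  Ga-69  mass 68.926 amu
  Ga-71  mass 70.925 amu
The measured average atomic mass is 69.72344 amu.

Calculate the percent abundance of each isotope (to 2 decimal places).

Ga-69: 60.11%, Ga-71: 39.89%

Writing the weighted mean with unknown fraction x of Ga-69:
68.926·x + 70.925·(1 − x) = 69.72344
(68.926 − 70.925)·x = 69.72344 − 70.925
x = -1.20156 / -1.999 = 0.60108 → 60.11% Ga-69, 39.89% Ga-71.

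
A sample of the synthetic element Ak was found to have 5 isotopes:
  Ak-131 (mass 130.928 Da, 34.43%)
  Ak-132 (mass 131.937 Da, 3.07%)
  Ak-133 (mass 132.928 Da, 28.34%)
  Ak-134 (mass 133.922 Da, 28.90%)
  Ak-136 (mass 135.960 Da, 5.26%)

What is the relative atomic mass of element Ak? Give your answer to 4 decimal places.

Weight each isotope mass by its fractional abundance: 0.3443 × 130.928 + 0.0307 × 131.937 + 0.2834 × 132.928 + 0.2890 × 133.922 + 0.0526 × 135.960
= 45.07851 + 4.05047 + 37.67180 + 38.70346 + 7.15150 = 132.65574 Da

132.6557 Da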